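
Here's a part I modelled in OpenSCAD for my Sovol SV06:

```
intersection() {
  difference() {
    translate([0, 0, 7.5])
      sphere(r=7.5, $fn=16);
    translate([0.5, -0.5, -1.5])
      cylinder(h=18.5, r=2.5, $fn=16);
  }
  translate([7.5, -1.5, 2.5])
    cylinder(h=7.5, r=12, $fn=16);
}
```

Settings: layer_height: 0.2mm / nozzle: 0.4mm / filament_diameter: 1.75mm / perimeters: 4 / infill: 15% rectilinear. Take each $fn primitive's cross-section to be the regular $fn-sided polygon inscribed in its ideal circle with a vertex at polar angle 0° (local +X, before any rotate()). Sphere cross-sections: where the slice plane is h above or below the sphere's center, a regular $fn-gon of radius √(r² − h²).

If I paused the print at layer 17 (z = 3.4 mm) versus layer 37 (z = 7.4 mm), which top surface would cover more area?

layer 37 (z = 7.4 mm)

Layer 17 (z = 3.4): the sphere: section is a regular 16-gon, circumradius = √(r²−h²) = √(7.5²−4.1²) = 6.280 (area = (16/2)·6.280²·sin(360°/16) = 120.74 mm²); the r=2.5 cylinder at (0.5, -0.5) contributes a regular 16-gon of circumradius 2.5 (area = (16/2)·2.500²·sin(360°/16) = 19.13 mm²); Taking the first minus the rest: starting from the r=7.5 sphere (120.74 mm²), the r=2.5 cylinder at (0.5, -0.5) lies wholly inside it (removes its full 19.13 mm² and its 15.61 mm outline becomes a hole wall) — area = 101.61 mm²; the r=12 cylinder at (7.5, -1.5) gives a regular 16-gon of circumradius 12 (constant along its height) (area = (16/2)·12.000²·sin(360°/16) = 440.85 mm²); After intersecting: the r=12 cylinder at (7.5, -1.5) partially overlaps the result so far; clipping to the common part keeps 85.10 mm² — area = 85.10 mm². So its area = 85.10 mm². Layer 37 (z = 7.4): the r=7.5 sphere slices to a regular 16-gon of circumradius 7.499 (√(r²−h²) with h=0.1 from center) (area = (16/2)·7.499²·sin(360°/16) = 172.18 mm²); the r=2.5 cylinder at (0.5, -0.5) gives a regular 16-gon of circumradius 2.5 (constant along its height) (area = (16/2)·2.500²·sin(360°/16) = 19.13 mm²); After the difference (first − rest): starting from the r=7.5 sphere (172.18 mm²), the r=2.5 cylinder at (0.5, -0.5) lies wholly inside it (removes its full 19.13 mm² and its 15.61 mm outline becomes a hole wall) — area = 153.04 mm²; the r=12 cylinder at (7.5, -1.5) gives a regular 16-gon of circumradius 12 (constant along its height) (area = (16/2)·12.000²·sin(360°/16) = 440.85 mm²); Taking the intersection: the r=12 cylinder at (7.5, -1.5) partially overlaps that combined region; clipping to the common part keeps 116.86 mm² — area = 116.86 mm². So its area = 116.86 mm². Layer 37 is larger (116.86 vs 85.10 mm²).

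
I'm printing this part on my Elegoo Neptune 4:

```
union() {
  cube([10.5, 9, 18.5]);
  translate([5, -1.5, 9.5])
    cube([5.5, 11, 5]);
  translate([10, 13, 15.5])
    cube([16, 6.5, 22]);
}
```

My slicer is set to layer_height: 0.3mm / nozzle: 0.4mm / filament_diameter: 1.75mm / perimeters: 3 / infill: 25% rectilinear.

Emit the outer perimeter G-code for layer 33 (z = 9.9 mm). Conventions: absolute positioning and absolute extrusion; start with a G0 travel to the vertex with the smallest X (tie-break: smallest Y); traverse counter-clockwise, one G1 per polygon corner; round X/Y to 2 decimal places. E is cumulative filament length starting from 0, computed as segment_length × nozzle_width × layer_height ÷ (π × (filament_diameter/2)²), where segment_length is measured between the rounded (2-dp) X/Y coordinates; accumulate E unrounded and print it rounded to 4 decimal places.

At z = 9.9 mm: the cube (footprint 10.5×9) is included at this height; the cube at (5, -1.5) (footprint 5.5×11) is included at this height; the cube at (10, 13) does not reach this height (z outside [15.5, 37.5]); Taking the union: the regions partially overlap (shared area 49.50 mm²), so overlapping operands fuse into one piece — 1 connected region. The outline is a single polygon with 8 vertices. Extrusion per mm of travel: 0.4 × 0.3 / (π × 0.875²) = 0.049890. Accumulating E over each segment gives final E = 2.1453.

G0 X0.00 Y0.00 Z9.90
G1 X5.00 Y0.00 E0.2495
G1 X5.00 Y-1.50 E0.3243
G1 X10.50 Y-1.50 E0.5987
G1 X10.50 Y9.50 E1.1475
G1 X5.00 Y9.50 E1.4219
G1 X5.00 Y9.00 E1.4468
G1 X0.00 Y9.00 E1.6963
G1 X0.00 Y0.00 E2.1453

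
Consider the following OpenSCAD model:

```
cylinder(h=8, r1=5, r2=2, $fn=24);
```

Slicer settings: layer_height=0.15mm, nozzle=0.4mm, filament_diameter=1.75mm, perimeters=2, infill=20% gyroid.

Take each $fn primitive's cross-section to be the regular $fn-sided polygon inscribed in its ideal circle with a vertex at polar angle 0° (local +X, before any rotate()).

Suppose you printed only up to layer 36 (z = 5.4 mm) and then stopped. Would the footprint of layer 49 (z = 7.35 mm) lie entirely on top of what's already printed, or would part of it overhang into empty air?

Compare the two slices. At z = 5.4: the cone (r1=5→r2=2) has section circumradius 2.975 here — a regular 24-gon (area = (24/2)·2.975²·sin(360°/24) = 27.49 mm²). At z = 7.35: the cone contributes a regular 24-gon of circumradius 2.244 (interpolated between r1=5 and r2=2 at t=0.919) (area = (24/2)·2.244²·sin(360°/24) = 15.64 mm²). Checking containment: the cross-section at z = 7.35 is a subset of the cross-section at z = 5.4.

entirely on top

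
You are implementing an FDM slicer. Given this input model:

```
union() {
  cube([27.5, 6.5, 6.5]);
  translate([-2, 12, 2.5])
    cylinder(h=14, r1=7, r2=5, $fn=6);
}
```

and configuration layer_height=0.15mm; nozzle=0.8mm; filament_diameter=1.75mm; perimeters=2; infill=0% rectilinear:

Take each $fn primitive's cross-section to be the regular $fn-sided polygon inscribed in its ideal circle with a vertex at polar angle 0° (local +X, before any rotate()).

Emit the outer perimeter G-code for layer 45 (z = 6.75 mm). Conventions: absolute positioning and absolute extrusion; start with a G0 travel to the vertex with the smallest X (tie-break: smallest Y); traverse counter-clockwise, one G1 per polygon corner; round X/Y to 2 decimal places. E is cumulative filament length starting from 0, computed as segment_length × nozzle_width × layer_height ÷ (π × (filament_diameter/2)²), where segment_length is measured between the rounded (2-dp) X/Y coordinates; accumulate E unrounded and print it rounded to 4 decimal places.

At z = 6.75 mm: the cube is not intersected at this z (z outside [0, 6.5]); the cone at (-2, 12): at t=0.304 of its height the radius interpolates to r₁+(r₂−r₁)t = 6.393, giving a regular 6-gon of that circumradius; Combining (union): only the cone at (-2, 12) is present, so the union is just that shape — 1 connected region. The outline is a single polygon with 6 vertices. Extrusion per mm of travel: 0.8 × 0.15 / (π × 0.875²) = 0.049890. Accumulating E over each segment gives final E = 1.9143.

G0 X-8.39 Y12.00 Z6.75
G1 X-5.20 Y6.46 E0.3189
G1 X1.20 Y6.46 E0.6382
G1 X4.39 Y12.00 E0.9572
G1 X1.20 Y17.54 E1.2761
G1 X-5.20 Y17.54 E1.5954
G1 X-8.39 Y12.00 E1.9143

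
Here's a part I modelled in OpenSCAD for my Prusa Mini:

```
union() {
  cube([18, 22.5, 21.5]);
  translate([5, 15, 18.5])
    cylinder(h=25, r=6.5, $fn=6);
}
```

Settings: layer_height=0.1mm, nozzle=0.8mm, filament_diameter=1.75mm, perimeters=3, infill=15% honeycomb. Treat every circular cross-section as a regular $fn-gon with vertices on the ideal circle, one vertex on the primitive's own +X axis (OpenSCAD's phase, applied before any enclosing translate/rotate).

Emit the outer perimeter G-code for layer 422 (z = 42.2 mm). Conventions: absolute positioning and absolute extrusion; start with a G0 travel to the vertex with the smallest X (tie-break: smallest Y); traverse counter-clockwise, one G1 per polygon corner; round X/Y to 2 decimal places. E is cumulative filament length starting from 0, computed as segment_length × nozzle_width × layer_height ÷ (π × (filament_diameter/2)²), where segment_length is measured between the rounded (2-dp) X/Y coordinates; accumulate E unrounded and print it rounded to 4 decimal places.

G0 X-1.50 Y15.00 Z42.20
G1 X1.75 Y9.37 E0.2162
G1 X8.25 Y9.37 E0.4324
G1 X11.50 Y15.00 E0.6486
G1 X8.25 Y20.63 E0.8648
G1 X1.75 Y20.63 E1.0810
G1 X-1.50 Y15.00 E1.2972

At z = 42.2 mm: the cube is not intersected at this z (z outside [0, 21.5]); the r=6.5 cylinder at (5, 15) gives a regular 6-gon of circumradius 6.5 (constant along its height); Combining (union): only the r=6.5 cylinder at (5, 15) is present, so the union is just that shape — 1 connected region. The outline is a single polygon with 6 vertices. Extrusion per mm of travel: 0.8 × 0.1 / (π × 0.875²) = 0.033260. Accumulating E over each segment gives final E = 1.2972.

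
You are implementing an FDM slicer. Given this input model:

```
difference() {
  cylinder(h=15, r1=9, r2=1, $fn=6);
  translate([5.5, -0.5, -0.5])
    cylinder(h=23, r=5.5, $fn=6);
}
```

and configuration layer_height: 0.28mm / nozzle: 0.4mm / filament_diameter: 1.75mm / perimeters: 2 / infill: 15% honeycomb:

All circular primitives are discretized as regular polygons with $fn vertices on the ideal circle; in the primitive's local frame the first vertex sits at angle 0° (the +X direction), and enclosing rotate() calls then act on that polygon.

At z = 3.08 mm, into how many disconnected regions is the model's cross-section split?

1

At z = 3.08 mm: the cone: at t=0.205 of its height the radius interpolates to r₁+(r₂−r₁)t = 7.357, giving a regular 6-gon of that circumradius; the r=5.5 cylinder at (5.5, -0.5) contributes a regular 6-gon of circumradius 5.5; Subtracting the remaining from the first: starting from the cone, the r=5.5 cylinder at (5.5, -0.5) partially overlaps it — only the 43.75 mm² overlap (of its 78.59 mm²) is removed, clipping the outline — 1 connected region. The result has 1 disconnected region.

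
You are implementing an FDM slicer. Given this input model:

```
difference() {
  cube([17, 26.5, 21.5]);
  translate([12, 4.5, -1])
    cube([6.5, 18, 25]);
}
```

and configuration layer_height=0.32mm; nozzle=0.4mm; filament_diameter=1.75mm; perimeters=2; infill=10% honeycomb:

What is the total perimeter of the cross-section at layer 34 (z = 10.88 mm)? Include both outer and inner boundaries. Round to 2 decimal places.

At z = 10.88 mm: the 17×26.5 cube contributes its full rectangle (perimeter 87.00 mm); the 6.5×18 cube at (12, 4.5) contributes its full rectangle (perimeter 49.00 mm); Taking the first minus the rest: starting from the 17×26.5 cube, the 6.5×18 cube at (12, 4.5) partially overlaps it — only the 90.00 mm² overlap (of its 117.00 mm²) is removed, clipping the outline — boundary = 97.00 mm. Overall, the cross-section is a single solid region. Total boundary length (outer) = 97.00 mm.

97.00 mm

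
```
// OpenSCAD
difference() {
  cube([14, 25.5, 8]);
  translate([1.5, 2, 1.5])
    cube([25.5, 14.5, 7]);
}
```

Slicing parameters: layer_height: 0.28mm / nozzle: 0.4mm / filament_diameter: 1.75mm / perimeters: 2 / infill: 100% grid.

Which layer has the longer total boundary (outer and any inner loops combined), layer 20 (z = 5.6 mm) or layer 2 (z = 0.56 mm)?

layer 20 (z = 5.6 mm)

Layer 20 (z = 5.6): the cube (footprint 14×25.5) is included at this height (perimeter 79.00 mm); the 25.5×14.5 cube at (1.5, 2) contributes its full rectangle (perimeter 80.00 mm); Subtracting the remaining from the first: starting from the 14×25.5 cube, the 25.5×14.5 cube at (1.5, 2) partially overlaps it — only the 181.25 mm² overlap (of its 369.75 mm²) is removed, clipping the outline — boundary = 104.00 mm. So its perimeter = 104.00 mm. Layer 2 (z = 0.56): the cube (footprint 14×25.5) is included at this height (perimeter 79.00 mm); the cube at (1.5, 2) is absent (z outside [1.5, 8.5]); After the difference (first − rest): none of the subtracted shapes is present at this height, so the 14×25.5 cube is unchanged — boundary = 79.00 mm. So its perimeter = 79.00 mm. Layer 20 is larger (104.00 vs 79.00 mm).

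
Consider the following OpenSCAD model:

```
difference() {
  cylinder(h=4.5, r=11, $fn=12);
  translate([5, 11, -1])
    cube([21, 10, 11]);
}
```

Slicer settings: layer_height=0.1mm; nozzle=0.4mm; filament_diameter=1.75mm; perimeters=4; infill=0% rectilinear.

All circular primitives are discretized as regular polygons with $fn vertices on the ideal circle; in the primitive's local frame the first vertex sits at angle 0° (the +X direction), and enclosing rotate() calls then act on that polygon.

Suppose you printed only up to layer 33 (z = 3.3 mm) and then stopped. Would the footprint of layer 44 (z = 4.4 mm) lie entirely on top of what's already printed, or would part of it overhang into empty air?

entirely on top

Compare the two slices. At z = 3.3: the r=11 cylinder gives a regular 12-gon of circumradius 11 (constant along its height) (area = (12/2)·11.000²·sin(360°/12) = 363.00 mm²); the 21×10 cube at (5, 11) contributes its full rectangle (area 210.00 mm²); Taking the first minus the rest: starting from the r=11 cylinder (363.00 mm²), the 21×10 cube at (5, 11) misses the remaining region (no effect) — area = 363.00 mm². At z = 4.4: the r=11 cylinder gives a regular 12-gon of circumradius 11 (constant along its height) (area = (12/2)·11.000²·sin(360°/12) = 363.00 mm²); the 21×10 cube at (5, 11) contributes its full rectangle (area 210.00 mm²); Taking the first minus the rest: starting from the r=11 cylinder (363.00 mm²), the 21×10 cube at (5, 11) misses the remaining region (no effect) — area = 363.00 mm². Checking containment: the cross-section at z = 4.4 is a subset of the cross-section at z = 3.3.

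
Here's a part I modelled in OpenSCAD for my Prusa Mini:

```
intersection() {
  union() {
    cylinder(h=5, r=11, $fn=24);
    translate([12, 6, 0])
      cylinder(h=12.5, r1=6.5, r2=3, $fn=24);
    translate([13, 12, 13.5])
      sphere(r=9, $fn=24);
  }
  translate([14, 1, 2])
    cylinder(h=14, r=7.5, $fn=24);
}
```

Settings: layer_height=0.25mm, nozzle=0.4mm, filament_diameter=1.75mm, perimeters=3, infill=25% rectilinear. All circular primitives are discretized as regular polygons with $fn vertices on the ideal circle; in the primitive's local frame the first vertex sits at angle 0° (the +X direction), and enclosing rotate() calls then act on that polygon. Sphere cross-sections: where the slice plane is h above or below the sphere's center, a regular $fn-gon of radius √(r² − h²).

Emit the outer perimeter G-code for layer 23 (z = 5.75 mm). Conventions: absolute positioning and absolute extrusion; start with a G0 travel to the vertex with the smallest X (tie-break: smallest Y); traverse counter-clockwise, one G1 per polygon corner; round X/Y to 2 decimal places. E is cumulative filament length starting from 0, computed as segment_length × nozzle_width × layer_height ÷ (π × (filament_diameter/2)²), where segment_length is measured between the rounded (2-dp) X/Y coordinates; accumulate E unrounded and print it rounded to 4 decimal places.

G0 X7.39 Y4.47 Z5.75
G1 X7.77 Y3.56 E0.0410
G1 X8.54 Y2.54 E0.0941
G1 X9.55 Y1.77 E0.1469
G1 X10.73 Y1.28 E0.2001
G1 X12.00 Y1.11 E0.2533
G1 X13.27 Y1.28 E0.3066
G1 X14.45 Y1.77 E0.3597
G1 X15.46 Y2.54 E0.4125
G1 X16.23 Y3.55 E0.4653
G1 X16.72 Y4.73 E0.5184
G1 X16.89 Y6.00 E0.5717
G1 X16.72 Y7.27 E0.6250
G1 X16.40 Y8.06 E0.6604
G1 X15.94 Y8.24 E0.6810
G1 X14.00 Y8.50 E0.7623
G1 X12.06 Y8.24 E0.8437
G1 X10.25 Y7.50 E0.9250
G1 X8.70 Y6.30 E1.0065
G1 X7.50 Y4.75 E1.0880
G1 X7.39 Y4.47 E1.1005

At z = 5.75 mm: the cylinder is absent (z outside [0, 5]); the cone at (12, 6) contributes a regular 24-gon of circumradius 4.890 (interpolated between r1=6.5 and r2=3 at t=0.460); the sphere at (13, 12): section is a regular 24-gon, circumradius = √(r²−h²) = √(9²−7.75²) = 4.576; Combining (union): the regions partially overlap (shared area 16.58 mm²), so overlapping operands fuse into one piece — 1 connected region; the r=7.5 cylinder at (14, 1) gives a regular 24-gon of circumradius 7.5 (constant along its height); Keeping only the common overlap: the r=7.5 cylinder at (14, 1) partially overlaps that combined region; clipping to the common part keeps 51.76 mm² — 1 connected region. The outline is a single polygon with 20 vertices. Extrusion per mm of travel: 0.4 × 0.25 / (π × 0.875²) = 0.041575. Accumulating E over each segment gives final E = 1.1005.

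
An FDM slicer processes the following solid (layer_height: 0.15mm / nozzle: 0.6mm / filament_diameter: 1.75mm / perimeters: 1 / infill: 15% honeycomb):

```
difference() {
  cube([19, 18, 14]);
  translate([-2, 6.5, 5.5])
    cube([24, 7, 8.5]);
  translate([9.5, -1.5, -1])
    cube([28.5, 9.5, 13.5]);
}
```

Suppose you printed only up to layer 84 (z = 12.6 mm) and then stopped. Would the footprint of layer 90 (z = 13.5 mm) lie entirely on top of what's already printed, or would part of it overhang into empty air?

entirely on top

Compare the two slices. At z = 12.6: the 19×18 cube contributes its full rectangle (area 342.00 mm²); the cube at (-2, 6.5) (footprint 24×7) is included at this height (area 168.00 mm²); the cube at (9.5, -1.5) does not reach this height (z outside [-1, 12.5]); Subtracting the remaining from the first: starting from the 19×18 cube (342.00 mm²), the 24×7 cube at (-2, 6.5) partially overlaps it — only the 133.00 mm² overlap (of its 168.00 mm²) is removed, clipping the outline — area = 209.00 mm². At z = 13.5: the 19×18 cube contributes its full rectangle (area 342.00 mm²); the 24×7 cube at (-2, 6.5) contributes its full rectangle (area 168.00 mm²); the cube at (9.5, -1.5) is not intersected at this z (z outside [-1, 12.5]); After the difference (first − rest): starting from the 19×18 cube (342.00 mm²), the 24×7 cube at (-2, 6.5) partially overlaps it — only the 133.00 mm² overlap (of its 168.00 mm²) is removed, clipping the outline — area = 209.00 mm². Checking containment: the cross-section at z = 13.5 is a subset of the cross-section at z = 12.6.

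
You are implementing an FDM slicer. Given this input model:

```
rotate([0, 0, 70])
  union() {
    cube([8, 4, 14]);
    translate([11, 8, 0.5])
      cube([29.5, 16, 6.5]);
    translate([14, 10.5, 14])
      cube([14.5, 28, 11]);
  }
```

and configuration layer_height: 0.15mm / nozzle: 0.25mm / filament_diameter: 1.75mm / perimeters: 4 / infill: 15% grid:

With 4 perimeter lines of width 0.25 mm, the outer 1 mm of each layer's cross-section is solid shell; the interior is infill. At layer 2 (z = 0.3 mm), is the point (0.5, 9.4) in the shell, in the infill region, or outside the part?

outside

At z = 0.3 mm: the cube (footprint 8×4) is included at this height; the cube at (11, 8) does not reach this height (z outside [0.5, 7]); the cube at (14, 10.5) is not intersected at this z (z outside [14, 25]); Combining (union): only the 8×4 cube is present, so the union is just that shape — 1 connected region; (rotated 70° about Z; rotation is an isometry so areas/perimeters/island counts are preserved). Overall, the cross-section is a single solid region. Undo the 70° rotation: the query point maps to (9.004, 2.745) in the un-rotated model frame. The nearest boundary edge runs (8.00, 0.00)→(8.00, 4.00); distance from the point to it = 1.00 mm. The point is not inside any of the regions above, so it lies outside the cross-section (1.00 mm from the nearest boundary).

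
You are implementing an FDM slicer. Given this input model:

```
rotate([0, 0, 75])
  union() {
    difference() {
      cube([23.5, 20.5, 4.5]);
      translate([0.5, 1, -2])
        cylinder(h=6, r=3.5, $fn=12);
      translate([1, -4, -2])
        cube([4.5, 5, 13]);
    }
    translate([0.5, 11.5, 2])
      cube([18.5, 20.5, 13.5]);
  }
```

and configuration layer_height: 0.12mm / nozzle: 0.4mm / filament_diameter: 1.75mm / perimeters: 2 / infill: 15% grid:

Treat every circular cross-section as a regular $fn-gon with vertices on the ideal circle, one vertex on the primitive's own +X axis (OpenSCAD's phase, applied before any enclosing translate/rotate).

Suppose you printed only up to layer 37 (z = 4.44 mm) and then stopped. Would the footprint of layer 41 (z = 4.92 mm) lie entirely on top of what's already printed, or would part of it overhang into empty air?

Compare the two slices. At z = 4.44: the cube (footprint 23.5×20.5) is included at this height (area 481.75 mm²); the cylinder at (0.5, 1) is absent (z outside [-2, 4]); the cube at (1, -4) (footprint 4.5×5) is included at this height (area 22.50 mm²); Taking the first minus the rest: starting from the 23.5×20.5 cube (481.75 mm²), the 4.5×5 cube at (1, -4) partially overlaps it — only the 4.50 mm² overlap (of its 22.50 mm²) is removed, clipping the outline — area = 477.25 mm²; the cube at (0.5, 11.5) is present — its section is the full 18.5×20.5 rectangle (area 379.25 mm²); Combining (union): the regions partially overlap — summed areas 856.50 mm² minus the doubly-counted overlap 166.50 mm² gives 690.00 mm² — area = 690.00 mm²; (whole slice rotated 75° about Z — lengths, areas and connectivity unchanged). At z = 4.92: the cube does not reach this height (z outside [0, 4.5]); the cylinder at (0.5, 1) is not intersected at this z (z outside [-2, 4]); the cube at (1, -4) (footprint 4.5×5) is included at this height (area 22.50 mm²); Subtracting the remaining from the first: the first operand is absent here, so nothing remains; the 18.5×20.5 cube at (0.5, 11.5) contributes its full rectangle (area 379.25 mm²); Combining (union): only the 18.5×20.5 cube at (0.5, 11.5) is present, so the union is just that shape — area = 379.25 mm²; (rotated 75° about Z; rotation is an isometry so areas/perimeters/island counts are preserved). Checking containment: the cross-section at z = 4.92 is a subset of the cross-section at z = 4.44.

entirely on top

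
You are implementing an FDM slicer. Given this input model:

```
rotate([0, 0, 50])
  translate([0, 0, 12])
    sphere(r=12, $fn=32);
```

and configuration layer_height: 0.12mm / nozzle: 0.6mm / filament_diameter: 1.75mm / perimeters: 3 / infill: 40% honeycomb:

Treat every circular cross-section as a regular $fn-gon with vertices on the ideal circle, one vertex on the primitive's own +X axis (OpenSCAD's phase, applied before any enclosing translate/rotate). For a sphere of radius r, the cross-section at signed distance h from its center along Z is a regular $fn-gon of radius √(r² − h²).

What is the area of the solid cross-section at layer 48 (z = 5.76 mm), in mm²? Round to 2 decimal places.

At z = 5.76 mm: the r=12 sphere slices to a regular 32-gon of circumradius 10.250 (√(r²−h²) with h=6.24 from center) (area = (32/2)·10.250²·sin(360°/32) = 327.95 mm²); (rotated 50° about Z; rotation is an isometry so areas/perimeters/island counts are preserved). Overall, the cross-section is a single solid region. Net area = 327.95 mm².

327.95 mm²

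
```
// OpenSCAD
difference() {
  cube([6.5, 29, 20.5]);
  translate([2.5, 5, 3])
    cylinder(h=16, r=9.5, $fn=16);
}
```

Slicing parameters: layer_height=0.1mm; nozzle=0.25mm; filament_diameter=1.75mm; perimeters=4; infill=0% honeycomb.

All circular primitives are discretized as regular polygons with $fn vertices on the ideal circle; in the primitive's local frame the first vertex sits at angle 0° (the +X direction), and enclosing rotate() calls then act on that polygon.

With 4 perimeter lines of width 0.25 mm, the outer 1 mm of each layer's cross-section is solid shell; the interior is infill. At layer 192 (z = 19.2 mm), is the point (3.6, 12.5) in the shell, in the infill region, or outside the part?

infill

At z = 19.2 mm: the cube is present — its section is the full 6.5×29 rectangle; the cylinder at (2.5, 5) is not intersected at this z (z outside [3, 19]); After the difference (first − rest): none of the subtracted shapes is present at this height, so the 6.5×29 cube is unchanged — 1 connected region. Overall, the cross-section is a single solid region. The nearest boundary edge runs (6.50, 0.00)→(6.50, 29.00); distance from the point to it = 2.90 mm. The point is inside the cross-section and 2.90 mm from the nearest boundary — more than the 1 mm shell width (4 × 0.25), so it's in the infill interior.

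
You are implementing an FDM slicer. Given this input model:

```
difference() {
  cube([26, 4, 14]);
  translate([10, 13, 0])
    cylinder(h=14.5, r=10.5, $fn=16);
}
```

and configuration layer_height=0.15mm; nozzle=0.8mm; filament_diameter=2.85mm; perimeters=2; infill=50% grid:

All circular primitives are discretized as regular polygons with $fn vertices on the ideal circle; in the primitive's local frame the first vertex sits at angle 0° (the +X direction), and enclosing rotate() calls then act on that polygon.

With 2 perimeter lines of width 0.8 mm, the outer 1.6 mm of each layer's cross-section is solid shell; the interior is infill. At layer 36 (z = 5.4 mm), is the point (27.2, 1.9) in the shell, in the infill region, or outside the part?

outside

At z = 5.4 mm: the cube (footprint 26×4) is included at this height; the r=10.5 cylinder at (10, 13) contributes a regular 16-gon of circumradius 10.5; Subtracting the remaining from the first: starting from the 26×4 cube, the r=10.5 cylinder at (10, 13) partially overlaps it — only the 9.58 mm² overlap (of its 337.53 mm²) is removed, clipping the outline — 1 connected region. Overall, the cross-section is a single solid region. The nearest boundary edge runs (26.00, 4.00)→(26.00, 0.00); distance from the point to it = 1.20 mm. The point is not inside any of the regions above, so it lies outside the cross-section (1.20 mm from the nearest boundary).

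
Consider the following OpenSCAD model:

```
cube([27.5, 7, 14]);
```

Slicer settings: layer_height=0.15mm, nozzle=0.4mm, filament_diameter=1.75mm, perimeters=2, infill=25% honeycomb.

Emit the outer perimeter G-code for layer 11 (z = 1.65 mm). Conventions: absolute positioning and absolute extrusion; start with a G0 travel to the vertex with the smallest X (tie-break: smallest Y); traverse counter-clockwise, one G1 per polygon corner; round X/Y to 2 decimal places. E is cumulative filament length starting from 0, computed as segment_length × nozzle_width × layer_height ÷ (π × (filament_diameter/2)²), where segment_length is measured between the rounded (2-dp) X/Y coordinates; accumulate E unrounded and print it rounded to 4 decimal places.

At z = 1.65 mm: the cube is present — its section is the full 27.5×7 rectangle. The outline is a single polygon with 4 vertices. Extrusion per mm of travel: 0.4 × 0.15 / (π × 0.875²) = 0.024945. Accumulating E over each segment gives final E = 1.7212.

G0 X0.00 Y0.00 Z1.65
G1 X27.50 Y0.00 E0.6860
G1 X27.50 Y7.00 E0.8606
G1 X0.00 Y7.00 E1.5466
G1 X0.00 Y0.00 E1.7212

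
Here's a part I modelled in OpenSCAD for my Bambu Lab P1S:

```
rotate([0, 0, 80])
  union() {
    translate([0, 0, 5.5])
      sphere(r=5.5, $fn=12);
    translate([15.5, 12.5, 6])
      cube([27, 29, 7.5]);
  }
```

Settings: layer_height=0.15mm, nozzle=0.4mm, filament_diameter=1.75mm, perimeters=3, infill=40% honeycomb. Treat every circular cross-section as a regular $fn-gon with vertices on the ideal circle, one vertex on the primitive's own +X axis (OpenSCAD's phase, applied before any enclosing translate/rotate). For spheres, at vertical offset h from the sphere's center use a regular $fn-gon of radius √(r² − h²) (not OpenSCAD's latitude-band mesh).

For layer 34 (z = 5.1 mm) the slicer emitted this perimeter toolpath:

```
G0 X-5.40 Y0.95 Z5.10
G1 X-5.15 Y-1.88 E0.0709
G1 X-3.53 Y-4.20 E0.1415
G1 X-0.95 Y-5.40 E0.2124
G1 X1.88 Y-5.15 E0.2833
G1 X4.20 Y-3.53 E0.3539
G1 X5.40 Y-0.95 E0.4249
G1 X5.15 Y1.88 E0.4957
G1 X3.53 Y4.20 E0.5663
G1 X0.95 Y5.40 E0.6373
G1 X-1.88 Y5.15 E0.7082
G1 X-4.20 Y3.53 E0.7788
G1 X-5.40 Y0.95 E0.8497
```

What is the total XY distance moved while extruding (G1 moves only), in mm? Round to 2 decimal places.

Sum the Euclidean lengths of each G1 segment: total = 34.06 mm.

34.06 mm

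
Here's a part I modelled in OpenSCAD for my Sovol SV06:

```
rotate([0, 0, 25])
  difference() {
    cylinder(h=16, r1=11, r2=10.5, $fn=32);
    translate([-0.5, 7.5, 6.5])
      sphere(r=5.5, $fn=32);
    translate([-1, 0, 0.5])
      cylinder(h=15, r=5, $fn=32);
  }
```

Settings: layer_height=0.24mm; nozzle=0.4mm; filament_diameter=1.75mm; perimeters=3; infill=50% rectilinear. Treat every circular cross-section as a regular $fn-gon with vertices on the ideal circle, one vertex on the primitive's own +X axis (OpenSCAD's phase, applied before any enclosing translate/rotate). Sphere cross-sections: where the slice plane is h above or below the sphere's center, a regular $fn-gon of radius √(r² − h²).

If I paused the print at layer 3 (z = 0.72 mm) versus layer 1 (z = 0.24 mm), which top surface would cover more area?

layer 1 (z = 0.24 mm)

Layer 3 (z = 0.72): the cone: at t=0.045 of its height the radius interpolates to r₁+(r₂−r₁)t = 10.977, giving a regular 32-gon of that circumradius (area = (32/2)·10.977²·sin(360°/32) = 376.15 mm²); the sphere at (-0.5, 7.5) is not intersected at this z (|z−center|=5.780 > r=5.5); the r=5 cylinder at (-1, 0) contributes a regular 32-gon of circumradius 5 (area = (32/2)·5.000²·sin(360°/32) = 78.04 mm²); After the difference (first − rest): starting from the cone (376.15 mm²), the r=5 cylinder at (-1, 0) lies wholly inside it (removes its full 78.04 mm² and its 31.37 mm outline becomes a hole wall) — area = 298.12 mm²; (rotated 25° about Z; rotation is an isometry so areas/perimeters/island counts are preserved). So its area = 298.12 mm². Layer 1 (z = 0.24): the cone contributes a regular 32-gon of circumradius 10.992 (interpolated between r1=11 and r2=10.5 at t=0.015) (area = (32/2)·10.992²·sin(360°/32) = 377.18 mm²); the sphere at (-0.5, 7.5) does not reach this height (|z−center|=6.260 > r=5.5); the cylinder at (-1, 0) is not intersected at this z (z outside [0.5, 15.5]); Taking the first minus the rest: none of the subtracted shapes is present at this height, so the cone is unchanged — area = 377.18 mm²; (whole slice rotated 25° about Z — lengths, areas and connectivity unchanged). So its area = 377.18 mm². Layer 1 is larger (377.18 vs 298.12 mm²).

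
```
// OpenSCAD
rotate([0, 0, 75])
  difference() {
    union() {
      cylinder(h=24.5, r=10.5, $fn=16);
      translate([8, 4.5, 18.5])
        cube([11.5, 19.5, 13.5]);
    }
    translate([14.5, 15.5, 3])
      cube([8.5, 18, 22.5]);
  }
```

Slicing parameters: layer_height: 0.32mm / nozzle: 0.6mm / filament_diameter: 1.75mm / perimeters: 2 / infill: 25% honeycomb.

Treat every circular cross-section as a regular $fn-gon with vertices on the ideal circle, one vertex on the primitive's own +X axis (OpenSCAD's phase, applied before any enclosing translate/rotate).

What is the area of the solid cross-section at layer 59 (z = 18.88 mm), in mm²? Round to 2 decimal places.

517.85 mm²

At z = 18.88 mm: the cylinder: section is a regular 16-gon, circumradius r=10.5 (area = (16/2)·10.500²·sin(360°/16) = 337.53 mm²); the 11.5×19.5 cube at (8, 4.5) contributes its full rectangle (area 224.25 mm²); Combining (union): the regions partially overlap — summed areas 561.78 mm² minus the doubly-counted overlap 1.42 mm² gives 560.35 mm² — area = 560.35 mm²; the cube at (14.5, 15.5) is present — its section is the full 8.5×18 rectangle (area 153.00 mm²); Subtracting the remaining from the first: starting from that combined region (560.35 mm²), the 8.5×18 cube at (14.5, 15.5) partially overlaps it — only the 42.50 mm² overlap (of its 153.00 mm²) is removed, clipping the outline — area = 517.85 mm²; (rotated 75° about Z; rotation is an isometry so areas/perimeters/island counts are preserved). Overall, the cross-section is a single solid region. Net area = 517.85 mm².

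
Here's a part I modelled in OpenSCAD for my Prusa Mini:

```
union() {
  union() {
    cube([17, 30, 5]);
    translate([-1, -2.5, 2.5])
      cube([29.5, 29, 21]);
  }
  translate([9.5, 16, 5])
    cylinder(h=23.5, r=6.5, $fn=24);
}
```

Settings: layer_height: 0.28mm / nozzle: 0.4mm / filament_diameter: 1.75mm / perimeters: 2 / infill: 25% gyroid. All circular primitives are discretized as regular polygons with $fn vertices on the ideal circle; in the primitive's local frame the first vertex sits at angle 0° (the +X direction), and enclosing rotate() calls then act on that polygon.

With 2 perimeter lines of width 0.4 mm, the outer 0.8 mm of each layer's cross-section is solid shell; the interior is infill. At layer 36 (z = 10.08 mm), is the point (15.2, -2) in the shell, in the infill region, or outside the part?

At z = 10.08 mm: the cube is absent (z outside [0, 5]); the 29.5×29 cube at (-1, -2.5) contributes its full rectangle; Taking the union: only the 29.5×29 cube at (-1, -2.5) is present, so the union is just that shape — 1 connected region; the r=6.5 cylinder at (9.5, 16) contributes a regular 24-gon of circumradius 6.5; Taking the union: the r=6.5 cylinder at (9.5, 16) lies entirely inside that combined region, so the union is just that combined region — 1 connected region. Overall, the cross-section is a single solid region. The nearest boundary edge runs (28.50, -2.50)→(-1.00, -2.50); distance from the point to it = 0.50 mm. The point is inside the cross-section, 0.50 mm from the nearest boundary — within the 0.8 mm shell band (2 × 0.4).

shell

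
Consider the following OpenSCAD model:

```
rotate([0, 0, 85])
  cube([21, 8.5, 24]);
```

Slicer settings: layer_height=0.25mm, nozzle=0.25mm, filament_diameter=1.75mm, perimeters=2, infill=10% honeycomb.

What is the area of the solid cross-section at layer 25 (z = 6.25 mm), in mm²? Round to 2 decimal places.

At z = 6.25 mm: the cube (footprint 21×8.5) is included at this height (area 178.50 mm²); (whole slice rotated 85° about Z — lengths, areas and connectivity unchanged). Overall, the cross-section is a single solid region. Net area = 178.50 mm².

178.50 mm²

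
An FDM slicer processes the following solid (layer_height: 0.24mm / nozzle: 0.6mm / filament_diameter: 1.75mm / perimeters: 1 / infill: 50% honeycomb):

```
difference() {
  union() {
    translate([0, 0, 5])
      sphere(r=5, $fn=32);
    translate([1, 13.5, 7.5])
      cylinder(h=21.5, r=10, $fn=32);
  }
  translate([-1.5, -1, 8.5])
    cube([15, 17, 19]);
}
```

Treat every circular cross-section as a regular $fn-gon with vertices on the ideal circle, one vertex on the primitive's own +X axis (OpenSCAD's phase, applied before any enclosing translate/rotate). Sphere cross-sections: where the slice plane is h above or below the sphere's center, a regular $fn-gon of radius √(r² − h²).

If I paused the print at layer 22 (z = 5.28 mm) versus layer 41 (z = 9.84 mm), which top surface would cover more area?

Layer 22 (z = 5.28): the r=5 sphere contributes a regular 32-gon of circumradius √(5²−0.28²) = 4.992 (area = (32/2)·4.992²·sin(360°/32) = 77.79 mm²); the cylinder at (1, 13.5) is not intersected at this z (z outside [7.5, 29]); Combining (union): only the r=5 sphere is present, so the union is just that shape — area = 77.79 mm²; the cube at (-1.5, -1) is absent (z outside [8.5, 27.5]); Subtracting the remaining from the first: none of the subtracted shapes is present at this height, so that combined region is unchanged — area = 77.79 mm². So its area = 77.79 mm². Layer 41 (z = 9.84): the r=5 sphere slices to a regular 32-gon of circumradius 1.255 (√(r²−h²) with h=4.84 from center) (area = (32/2)·1.255²·sin(360°/32) = 4.91 mm²); the r=10 cylinder at (1, 13.5) gives a regular 32-gon of circumradius 10 (constant along its height) (area = (32/2)·10.000²·sin(360°/32) = 312.14 mm²); Merging all regions: the 2 present regions are separate (no shared area or edge), so areas and boundary lengths simply add and each stays a separate island — area = 317.06 mm²; the 15×17 cube at (-1.5, -1) contributes its full rectangle (area 255.00 mm²); After the difference (first − rest): starting from that combined region (317.06 mm²), the 15×17 cube at (-1.5, -1) partially overlaps it — only the 138.27 mm² overlap (of its 255.00 mm²) is removed, clipping the outline — area = 178.79 mm². So its area = 178.79 mm². Layer 41 is larger (178.79 vs 77.79 mm²).

layer 41 (z = 9.84 mm)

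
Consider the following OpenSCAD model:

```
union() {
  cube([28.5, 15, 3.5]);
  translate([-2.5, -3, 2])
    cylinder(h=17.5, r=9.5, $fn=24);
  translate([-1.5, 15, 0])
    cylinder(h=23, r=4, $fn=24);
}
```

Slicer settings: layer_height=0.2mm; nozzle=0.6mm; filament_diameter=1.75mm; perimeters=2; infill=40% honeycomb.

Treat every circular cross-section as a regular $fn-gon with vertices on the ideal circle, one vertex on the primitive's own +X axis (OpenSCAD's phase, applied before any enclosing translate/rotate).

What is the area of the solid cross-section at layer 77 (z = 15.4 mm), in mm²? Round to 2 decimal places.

329.99 mm²

At z = 15.4 mm: the cube is absent (z outside [0, 3.5]); the cylinder at (-2.5, -3): section is a regular 24-gon, circumradius r=9.5 (area = (24/2)·9.500²·sin(360°/24) = 280.30 mm²); the r=4 cylinder at (-1.5, 15) contributes a regular 24-gon of circumradius 4 (area = (24/2)·4.000²·sin(360°/24) = 49.69 mm²); Combining (union): the 2 present regions are separate (no shared area or edge), so areas and boundary lengths simply add and each stays a separate island — area = 329.99 mm². Overall, the cross-section has 2 separate islands. Net area = 329.99 mm².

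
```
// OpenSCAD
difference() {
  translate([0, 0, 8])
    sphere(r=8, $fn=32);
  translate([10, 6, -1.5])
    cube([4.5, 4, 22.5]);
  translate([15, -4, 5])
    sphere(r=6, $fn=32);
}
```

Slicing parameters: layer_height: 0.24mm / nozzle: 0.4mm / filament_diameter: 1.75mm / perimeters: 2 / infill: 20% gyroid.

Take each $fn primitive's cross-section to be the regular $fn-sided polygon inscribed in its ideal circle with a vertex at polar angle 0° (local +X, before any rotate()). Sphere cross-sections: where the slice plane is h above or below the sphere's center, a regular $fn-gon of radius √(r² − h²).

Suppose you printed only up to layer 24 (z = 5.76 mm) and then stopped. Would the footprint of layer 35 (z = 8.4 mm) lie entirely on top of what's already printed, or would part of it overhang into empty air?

part overhangs

Compare the two slices. At z = 5.76: the r=8 sphere contributes a regular 32-gon of circumradius √(8²−2.24²) = 7.680 (area = (32/2)·7.680²·sin(360°/32) = 184.11 mm²); the cube at (10, 6) (footprint 4.5×4) is included at this height (area 18.00 mm²); the sphere at (15, -4): section is a regular 32-gon, circumradius = √(r²−h²) = √(6²−0.76²) = 5.952 (area = (32/2)·5.952²·sin(360°/32) = 110.57 mm²); Subtracting the remaining from the first: starting from the r=8 sphere (184.11 mm²), the 4.5×4 cube at (10, 6) misses the remaining region (no effect); the r=6 sphere at (15, -4) misses the remaining region (no effect) — area = 184.11 mm². At z = 8.4: the sphere: section is a regular 32-gon, circumradius = √(r²−h²) = √(8²−0.4²) = 7.990 (area = (32/2)·7.990²·sin(360°/32) = 199.27 mm²); the cube at (10, 6) (footprint 4.5×4) is included at this height (area 18.00 mm²); the sphere at (15, -4): section is a regular 32-gon, circumradius = √(r²−h²) = √(6²−3.4²) = 4.944 (area = (32/2)·4.944²·sin(360°/32) = 76.29 mm²); After the difference (first − rest): starting from the r=8 sphere (199.27 mm²), the 4.5×4 cube at (10, 6) misses the remaining region (no effect); the r=6 sphere at (15, -4) misses the remaining region (no effect) — area = 199.27 mm². Checking containment: at z = 8.4 the cross-section extends beyond the z = 5.76 cross-section by about 15.16 mm².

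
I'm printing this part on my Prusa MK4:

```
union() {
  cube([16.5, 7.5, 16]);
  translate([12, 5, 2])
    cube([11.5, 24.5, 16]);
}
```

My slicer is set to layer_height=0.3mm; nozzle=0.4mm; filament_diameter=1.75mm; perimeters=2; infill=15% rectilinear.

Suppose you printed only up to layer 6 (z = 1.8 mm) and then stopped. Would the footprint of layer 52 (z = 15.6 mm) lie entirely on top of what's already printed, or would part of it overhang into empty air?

part overhangs

Compare the two slices. At z = 1.8: the cube is present — its section is the full 16.5×7.5 rectangle (area 123.75 mm²); the cube at (12, 5) is absent (z outside [2, 18]); Merging all regions: only the 16.5×7.5 cube is present, so the union is just that shape — area = 123.75 mm². At z = 15.6: the 16.5×7.5 cube contributes its full rectangle (area 123.75 mm²); the 11.5×24.5 cube at (12, 5) contributes its full rectangle (area 281.75 mm²); Combining (union): the regions partially overlap — summed areas 405.50 mm² minus the doubly-counted overlap 11.25 mm² gives 394.25 mm² — area = 394.25 mm². Checking containment: at z = 15.6 the cross-section extends beyond the z = 1.8 cross-section by about 270.50 mm².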